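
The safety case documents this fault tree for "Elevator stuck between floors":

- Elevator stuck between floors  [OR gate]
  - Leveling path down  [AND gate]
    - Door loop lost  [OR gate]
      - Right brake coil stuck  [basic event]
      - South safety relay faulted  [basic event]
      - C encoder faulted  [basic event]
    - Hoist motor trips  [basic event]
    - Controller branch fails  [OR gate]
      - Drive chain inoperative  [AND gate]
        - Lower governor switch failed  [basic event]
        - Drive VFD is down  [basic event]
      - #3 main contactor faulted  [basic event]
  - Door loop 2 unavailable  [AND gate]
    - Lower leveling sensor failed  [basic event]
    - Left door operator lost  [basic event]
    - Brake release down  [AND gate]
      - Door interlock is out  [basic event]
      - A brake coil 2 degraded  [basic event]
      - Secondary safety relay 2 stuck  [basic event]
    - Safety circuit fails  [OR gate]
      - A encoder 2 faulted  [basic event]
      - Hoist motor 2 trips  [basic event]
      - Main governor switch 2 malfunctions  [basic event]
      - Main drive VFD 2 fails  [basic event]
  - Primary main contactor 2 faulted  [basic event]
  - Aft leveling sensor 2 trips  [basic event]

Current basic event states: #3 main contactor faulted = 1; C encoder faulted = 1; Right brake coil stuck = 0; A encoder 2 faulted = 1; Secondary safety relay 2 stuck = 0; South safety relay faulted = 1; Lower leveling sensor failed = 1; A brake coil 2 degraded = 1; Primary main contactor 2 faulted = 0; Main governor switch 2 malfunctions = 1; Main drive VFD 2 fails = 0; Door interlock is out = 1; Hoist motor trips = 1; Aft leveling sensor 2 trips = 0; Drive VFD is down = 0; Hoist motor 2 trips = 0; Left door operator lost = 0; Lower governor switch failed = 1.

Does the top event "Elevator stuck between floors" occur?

Door loop lost [OR]: Right brake coil stuck=not, South safety relay faulted=occurs, C encoder faulted=occurs → at least one input occurs → occurs.
Drive chain inoperative [AND]: Lower governor switch failed=occurs, Drive VFD is down=not → not all inputs occur → does not occur.
Controller branch fails [OR]: Drive chain inoperative=not, #3 main contactor faulted=occurs → at least one input occurs → occurs.
Leveling path down [AND]: Door loop lost=occurs, Hoist motor trips=occurs, Controller branch fails=occurs → all inputs occur → occurs.
Brake release down [AND]: Door interlock is out=occurs, A brake coil 2 degraded=occurs, Secondary safety relay 2 stuck=not → not all inputs occur → does not occur.
Safety circuit fails [OR]: A encoder 2 faulted=occurs, Hoist motor 2 trips=not, Main governor switch 2 malfunctions=occurs, Main drive VFD 2 fails=not → at least one input occurs → occurs.
Door loop 2 unavailable [AND]: Lower leveling sensor failed=occurs, Left door operator lost=not, Brake release down=not, Safety circuit fails=occurs → not all inputs occur → does not occur.
Elevator stuck between floors [OR]: Leveling path down=occurs, Door loop 2 unavailable=not, Primary main contactor 2 faulted=not, Aft leveling sensor 2 trips=not → at least one input occurs → occurs.

Yes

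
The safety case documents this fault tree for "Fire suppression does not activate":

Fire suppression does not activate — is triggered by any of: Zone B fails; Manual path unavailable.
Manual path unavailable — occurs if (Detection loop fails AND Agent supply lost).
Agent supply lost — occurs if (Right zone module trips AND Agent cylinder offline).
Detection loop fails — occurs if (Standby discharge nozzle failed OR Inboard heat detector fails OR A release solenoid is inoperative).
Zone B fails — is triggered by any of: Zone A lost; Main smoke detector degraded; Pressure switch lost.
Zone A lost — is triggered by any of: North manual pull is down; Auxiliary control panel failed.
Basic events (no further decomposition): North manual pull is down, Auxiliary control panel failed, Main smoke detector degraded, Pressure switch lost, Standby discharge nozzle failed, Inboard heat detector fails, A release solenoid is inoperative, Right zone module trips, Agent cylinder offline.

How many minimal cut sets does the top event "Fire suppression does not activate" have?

7

Zone A lost [OR]: union of children's cut sets → 2 cut set(s).
Zone B fails [OR]: union of children's cut sets → 4 cut set(s).
Detection loop fails [OR]: union of children's cut sets → 3 cut set(s).
Agent supply lost [AND]: one cut set from each child combined → 1 × 1 = 1 cut set(s).
Manual path unavailable [AND]: one cut set from each child combined → 3 × 1 = 3 cut set(s).
Fire suppression does not activate [OR]: union of children's cut sets → 7 cut set(s).
Minimal cut sets: {North manual pull is down}; {Auxiliary control panel failed}; {Main smoke detector degraded}; {Pressure switch lost}; {Agent cylinder offline, Right zone module trips, Standby discharge nozzle failed}; {Agent cylinder offline, Inboard heat detector fails, Right zone module trips}; {A release solenoid is inoperative, Agent cylinder offline, Right zone module trips}.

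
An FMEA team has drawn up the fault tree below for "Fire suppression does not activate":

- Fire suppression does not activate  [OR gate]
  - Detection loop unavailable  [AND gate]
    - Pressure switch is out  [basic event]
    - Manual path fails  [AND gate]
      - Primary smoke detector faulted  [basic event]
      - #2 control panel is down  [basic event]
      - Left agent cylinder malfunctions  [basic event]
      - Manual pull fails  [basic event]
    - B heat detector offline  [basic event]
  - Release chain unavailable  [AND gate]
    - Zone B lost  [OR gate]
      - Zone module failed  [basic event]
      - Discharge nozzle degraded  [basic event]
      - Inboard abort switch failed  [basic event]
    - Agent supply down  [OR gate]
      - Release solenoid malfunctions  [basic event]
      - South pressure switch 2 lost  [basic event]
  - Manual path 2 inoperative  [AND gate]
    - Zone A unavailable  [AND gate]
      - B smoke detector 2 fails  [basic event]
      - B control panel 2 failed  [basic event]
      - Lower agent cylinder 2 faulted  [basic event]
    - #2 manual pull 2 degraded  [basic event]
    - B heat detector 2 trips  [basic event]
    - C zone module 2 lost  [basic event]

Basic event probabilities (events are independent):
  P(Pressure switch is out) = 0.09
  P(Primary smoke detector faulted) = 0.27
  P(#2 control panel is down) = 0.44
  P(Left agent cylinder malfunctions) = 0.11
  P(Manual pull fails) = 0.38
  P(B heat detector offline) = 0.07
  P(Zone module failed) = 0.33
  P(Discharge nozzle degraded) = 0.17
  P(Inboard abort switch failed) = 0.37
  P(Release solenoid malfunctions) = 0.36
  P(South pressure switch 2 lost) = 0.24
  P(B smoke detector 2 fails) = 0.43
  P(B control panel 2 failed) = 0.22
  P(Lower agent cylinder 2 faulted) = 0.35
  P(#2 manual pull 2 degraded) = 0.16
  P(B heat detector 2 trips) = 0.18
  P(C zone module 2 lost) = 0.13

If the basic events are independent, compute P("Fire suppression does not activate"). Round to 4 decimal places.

P(Manual path fails) [AND] = 0.27 × 0.44 × 0.11 × 0.38 = 0.004966
P(Detection loop unavailable) [AND] = 0.09 × 0.004966 × 0.07 = 0.000031
P(Zone B lost) [OR] = 1 − (1−0.33) × (1−0.17) × (1−0.37) = 0.649657
P(Agent supply down) [OR] = 1 − (1−0.36) × (1−0.24) = 0.513600
P(Release chain unavailable) [AND] = 0.649657 × 0.513600 = 0.333664
P(Zone A unavailable) [AND] = 0.43 × 0.22 × 0.35 = 0.033110
P(Manual path 2 inoperative) [AND] = 0.033110 × 0.16 × 0.18 × 0.13 = 0.000124
P(Fire suppression does not activate) [OR] = 1 − (1−0.000031) × (1−0.333664) × (1−0.000124) = 0.333767
Rounded to 4 decimal places: P(Fire suppression does not activate) ≈ 0.3338.

0.3338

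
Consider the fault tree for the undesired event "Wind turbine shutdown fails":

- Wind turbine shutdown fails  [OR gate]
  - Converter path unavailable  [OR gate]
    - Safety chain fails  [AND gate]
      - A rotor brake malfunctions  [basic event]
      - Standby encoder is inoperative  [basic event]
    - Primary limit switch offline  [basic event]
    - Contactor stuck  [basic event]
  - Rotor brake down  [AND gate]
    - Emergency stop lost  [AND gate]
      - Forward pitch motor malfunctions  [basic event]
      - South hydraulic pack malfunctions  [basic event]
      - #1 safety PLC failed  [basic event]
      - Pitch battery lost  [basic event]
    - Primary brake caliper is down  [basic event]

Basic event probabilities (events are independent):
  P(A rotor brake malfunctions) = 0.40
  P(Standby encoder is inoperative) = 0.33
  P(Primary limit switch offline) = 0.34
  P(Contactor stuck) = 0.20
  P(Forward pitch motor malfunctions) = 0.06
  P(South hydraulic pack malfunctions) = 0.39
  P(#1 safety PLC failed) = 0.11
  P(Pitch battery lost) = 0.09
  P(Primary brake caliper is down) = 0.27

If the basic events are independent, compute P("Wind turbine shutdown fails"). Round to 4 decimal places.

0.5417

P(Safety chain fails) [AND] = 0.40 × 0.33 = 0.132000
P(Converter path unavailable) [OR] = 1 − (1−0.132000) × (1−0.34) × (1−0.20) = 0.541696
P(Emergency stop lost) [AND] = 0.06 × 0.39 × 0.11 × 0.09 = 0.000232
P(Rotor brake down) [AND] = 0.000232 × 0.27 = 0.000063
P(Wind turbine shutdown fails) [OR] = 1 − (1−0.541696) × (1−0.000063) = 0.541725
Rounded to 4 decimal places: P(Wind turbine shutdown fails) ≈ 0.5417.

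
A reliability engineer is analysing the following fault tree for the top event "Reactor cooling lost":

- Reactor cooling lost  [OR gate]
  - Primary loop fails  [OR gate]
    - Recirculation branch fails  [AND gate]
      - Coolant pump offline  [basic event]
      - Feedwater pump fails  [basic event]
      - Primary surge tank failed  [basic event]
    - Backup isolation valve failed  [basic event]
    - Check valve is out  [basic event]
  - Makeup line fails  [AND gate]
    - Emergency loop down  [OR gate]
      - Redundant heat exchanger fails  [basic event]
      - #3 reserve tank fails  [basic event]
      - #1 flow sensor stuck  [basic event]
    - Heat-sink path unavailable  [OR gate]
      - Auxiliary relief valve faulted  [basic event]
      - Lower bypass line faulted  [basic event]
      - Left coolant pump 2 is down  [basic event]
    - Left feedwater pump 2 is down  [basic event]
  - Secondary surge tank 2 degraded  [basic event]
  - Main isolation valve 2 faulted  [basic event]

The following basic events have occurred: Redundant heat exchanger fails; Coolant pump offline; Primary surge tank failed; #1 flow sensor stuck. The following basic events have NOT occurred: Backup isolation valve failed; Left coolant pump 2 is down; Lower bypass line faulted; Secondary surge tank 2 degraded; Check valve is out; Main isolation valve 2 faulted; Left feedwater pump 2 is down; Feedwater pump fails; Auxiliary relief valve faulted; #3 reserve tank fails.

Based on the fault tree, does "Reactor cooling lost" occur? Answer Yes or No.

Recirculation branch fails [AND]: Coolant pump offline=occurs, Feedwater pump fails=not, Primary surge tank failed=occurs → not all inputs occur → does not occur.
Primary loop fails [OR]: Recirculation branch fails=not, Backup isolation valve failed=not, Check valve is out=not → no input occurs → does not occur.
Emergency loop down [OR]: Redundant heat exchanger fails=occurs, #3 reserve tank fails=not, #1 flow sensor stuck=occurs → at least one input occurs → occurs.
Heat-sink path unavailable [OR]: Auxiliary relief valve faulted=not, Lower bypass line faulted=not, Left coolant pump 2 is down=not → no input occurs → does not occur.
Makeup line fails [AND]: Emergency loop down=occurs, Heat-sink path unavailable=not, Left feedwater pump 2 is down=not → not all inputs occur → does not occur.
Reactor cooling lost [OR]: Primary loop fails=not, Makeup line fails=not, Secondary surge tank 2 degraded=not, Main isolation valve 2 faulted=not → no input occurs → does not occur.

No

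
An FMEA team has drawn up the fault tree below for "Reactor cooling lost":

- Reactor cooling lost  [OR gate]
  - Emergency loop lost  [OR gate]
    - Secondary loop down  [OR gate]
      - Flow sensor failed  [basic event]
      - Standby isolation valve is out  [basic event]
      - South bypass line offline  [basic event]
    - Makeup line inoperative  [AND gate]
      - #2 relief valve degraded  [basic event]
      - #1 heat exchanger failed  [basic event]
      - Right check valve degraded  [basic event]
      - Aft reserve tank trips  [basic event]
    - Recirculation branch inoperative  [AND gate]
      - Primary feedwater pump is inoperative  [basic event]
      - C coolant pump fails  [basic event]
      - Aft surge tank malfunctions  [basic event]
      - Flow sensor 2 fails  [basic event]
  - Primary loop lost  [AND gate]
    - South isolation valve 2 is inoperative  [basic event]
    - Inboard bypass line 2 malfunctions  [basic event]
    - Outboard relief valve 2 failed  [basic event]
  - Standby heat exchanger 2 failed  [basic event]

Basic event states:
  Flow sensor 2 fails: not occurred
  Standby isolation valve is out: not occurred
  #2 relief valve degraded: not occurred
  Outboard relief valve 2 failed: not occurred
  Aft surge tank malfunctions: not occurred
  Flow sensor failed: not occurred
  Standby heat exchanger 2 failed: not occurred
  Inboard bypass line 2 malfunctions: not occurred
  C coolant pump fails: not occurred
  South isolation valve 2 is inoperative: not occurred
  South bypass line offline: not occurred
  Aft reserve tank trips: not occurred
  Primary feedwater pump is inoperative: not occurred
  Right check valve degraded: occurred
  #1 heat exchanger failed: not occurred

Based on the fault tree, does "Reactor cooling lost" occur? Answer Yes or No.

No

Secondary loop down [OR]: Flow sensor failed=not, Standby isolation valve is out=not, South bypass line offline=not → no input occurs → does not occur.
Makeup line inoperative [AND]: #2 relief valve degraded=not, #1 heat exchanger failed=not, Right check valve degraded=occurs, Aft reserve tank trips=not → not all inputs occur → does not occur.
Recirculation branch inoperative [AND]: Primary feedwater pump is inoperative=not, C coolant pump fails=not, Aft surge tank malfunctions=not, Flow sensor 2 fails=not → not all inputs occur → does not occur.
Emergency loop lost [OR]: Secondary loop down=not, Makeup line inoperative=not, Recirculation branch inoperative=not → no input occurs → does not occur.
Primary loop lost [AND]: South isolation valve 2 is inoperative=not, Inboard bypass line 2 malfunctions=not, Outboard relief valve 2 failed=not → not all inputs occur → does not occur.
Reactor cooling lost [OR]: Emergency loop lost=not, Primary loop lost=not, Standby heat exchanger 2 failed=not → no input occurs → does not occur.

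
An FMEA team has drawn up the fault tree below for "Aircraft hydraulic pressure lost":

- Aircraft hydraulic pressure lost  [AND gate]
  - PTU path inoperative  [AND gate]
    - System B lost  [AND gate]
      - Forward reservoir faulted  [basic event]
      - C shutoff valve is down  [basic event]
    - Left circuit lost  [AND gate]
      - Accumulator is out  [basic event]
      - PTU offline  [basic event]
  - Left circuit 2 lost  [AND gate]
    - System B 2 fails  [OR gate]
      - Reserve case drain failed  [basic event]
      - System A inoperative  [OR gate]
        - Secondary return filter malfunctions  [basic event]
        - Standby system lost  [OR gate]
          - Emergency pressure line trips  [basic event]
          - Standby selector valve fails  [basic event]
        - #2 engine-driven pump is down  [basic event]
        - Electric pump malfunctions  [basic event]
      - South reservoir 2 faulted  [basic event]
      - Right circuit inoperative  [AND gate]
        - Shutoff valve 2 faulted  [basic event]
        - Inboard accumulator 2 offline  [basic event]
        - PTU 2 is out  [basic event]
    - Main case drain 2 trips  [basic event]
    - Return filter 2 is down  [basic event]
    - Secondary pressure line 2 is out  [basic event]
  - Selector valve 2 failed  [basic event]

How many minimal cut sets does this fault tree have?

8

System B lost [AND]: one cut set from each child combined → 1 × 1 = 1 cut set(s).
Left circuit lost [AND]: one cut set from each child combined → 1 × 1 = 1 cut set(s).
PTU path inoperative [AND]: one cut set from each child combined → 1 × 1 = 1 cut set(s).
Standby system lost [OR]: union of children's cut sets → 2 cut set(s).
System A inoperative [OR]: union of children's cut sets → 5 cut set(s).
Right circuit inoperative [AND]: one cut set from each child combined → 1 × 1 × 1 = 1 cut set(s).
System B 2 fails [OR]: union of children's cut sets → 8 cut set(s).
Left circuit 2 lost [AND]: one cut set from each child combined → 8 × 1 × 1 × 1 = 8 cut set(s).
Aircraft hydraulic pressure lost [AND]: one cut set from each child combined → 1 × 8 × 1 = 8 cut set(s).
Minimal cut sets: {Accumulator is out, C shutoff valve is down, Forward reservoir faulted, Main case drain 2 trips, PTU offline, Reserve case drain failed, Return filter 2 is down, Secondary pressure line 2 is out, Selector valve 2 failed}; {Accumulator is out, C shutoff valve is down, Forward reservoir faulted, Main case drain 2 trips, PTU offline, Return filter 2 is down, Secondary pressure line 2 is out, Secondary return filter malfunctions, Selector valve 2 failed}; {Accumulator is out, C shutoff valve is down, Emergency pressure line trips, Forward reservoir faulted, Main case drain 2 trips, PTU offline, Return filter 2 is down, Secondary pressure line 2 is out, Selector valve 2 failed}; {Accumulator is out, C shutoff valve is down, Forward reservoir faulted, Main case drain 2 trips, PTU offline, Return filter 2 is down, Secondary pressure line 2 is out, Selector valve 2 failed, Standby selector valve fails}; {#2 engine-driven pump is down, Accumulator is out, C shutoff valve is down, Forward reservoir faulted, Main case drain 2 trips, PTU offline, Return filter 2 is down, Secondary pressure line 2 is out, Selector valve 2 failed}; {Accumulator is out, C shutoff valve is down, Electric pump malfunctions, Forward reservoir faulted, Main case drain 2 trips, PTU offline, Return filter 2 is down, Secondary pressure line 2 is out, Selector valve 2 failed}; {Accumulator is out, C shutoff valve is down, Forward reservoir faulted, Main case drain 2 trips, PTU offline, Return filter 2 is down, Secondary pressure line 2 is out, Selector valve 2 failed, South reservoir 2 faulted}; {Accumulator is out, C shutoff valve is down, Forward reservoir faulted, Inboard accumulator 2 offline, Main case drain 2 trips, PTU 2 is out, PTU offline, Return filter 2 is down, Secondary pressure line 2 is out, Selector valve 2 failed, Shutoff valve 2 faulted}.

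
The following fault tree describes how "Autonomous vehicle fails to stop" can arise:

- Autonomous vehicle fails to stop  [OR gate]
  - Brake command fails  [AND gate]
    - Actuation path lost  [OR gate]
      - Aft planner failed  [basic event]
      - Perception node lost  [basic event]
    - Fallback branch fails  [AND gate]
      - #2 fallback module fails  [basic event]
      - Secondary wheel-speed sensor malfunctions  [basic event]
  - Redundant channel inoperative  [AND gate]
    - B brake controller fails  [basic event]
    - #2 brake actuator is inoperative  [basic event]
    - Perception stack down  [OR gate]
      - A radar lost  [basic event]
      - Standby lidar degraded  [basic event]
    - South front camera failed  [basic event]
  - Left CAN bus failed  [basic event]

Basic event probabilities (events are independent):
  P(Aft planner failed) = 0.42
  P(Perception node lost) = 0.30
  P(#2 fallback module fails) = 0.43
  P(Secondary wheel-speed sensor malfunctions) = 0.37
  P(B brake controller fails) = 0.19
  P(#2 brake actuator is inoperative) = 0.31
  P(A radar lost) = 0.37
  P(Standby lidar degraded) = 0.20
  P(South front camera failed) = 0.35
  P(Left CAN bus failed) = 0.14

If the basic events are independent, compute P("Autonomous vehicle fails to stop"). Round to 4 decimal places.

0.2292

P(Actuation path lost) [OR] = 1 − (1−0.42) × (1−0.30) = 0.594000
P(Fallback branch fails) [AND] = 0.43 × 0.37 = 0.159100
P(Brake command fails) [AND] = 0.594000 × 0.159100 = 0.094505
P(Perception stack down) [OR] = 1 − (1−0.37) × (1−0.20) = 0.496000
P(Redundant channel inoperative) [AND] = 0.19 × 0.31 × 0.496000 × 0.35 = 0.010225
P(Autonomous vehicle fails to stop) [OR] = 1 − (1−0.094505) × (1−0.010225) × (1−0.14) = 0.229237
Rounded to 4 decimal places: P(Autonomous vehicle fails to stop) ≈ 0.2292.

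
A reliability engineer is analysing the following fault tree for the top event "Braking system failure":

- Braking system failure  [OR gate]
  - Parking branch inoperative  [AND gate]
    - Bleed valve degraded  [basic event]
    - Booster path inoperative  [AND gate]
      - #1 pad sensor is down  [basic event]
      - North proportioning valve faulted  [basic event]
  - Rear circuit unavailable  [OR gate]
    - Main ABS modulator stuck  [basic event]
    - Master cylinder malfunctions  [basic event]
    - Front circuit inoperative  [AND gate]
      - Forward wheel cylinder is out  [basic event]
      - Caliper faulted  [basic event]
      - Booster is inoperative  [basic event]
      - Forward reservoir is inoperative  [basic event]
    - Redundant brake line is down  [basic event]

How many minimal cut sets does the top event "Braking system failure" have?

Booster path inoperative [AND]: one cut set from each child combined → 1 × 1 = 1 cut set(s).
Parking branch inoperative [AND]: one cut set from each child combined → 1 × 1 = 1 cut set(s).
Front circuit inoperative [AND]: one cut set from each child combined → 1 × 1 × 1 × 1 = 1 cut set(s).
Rear circuit unavailable [OR]: union of children's cut sets → 4 cut set(s).
Braking system failure [OR]: union of children's cut sets → 5 cut set(s).
Minimal cut sets: {#1 pad sensor is down, Bleed valve degraded, North proportioning valve faulted}; {Main ABS modulator stuck}; {Master cylinder malfunctions}; {Booster is inoperative, Caliper faulted, Forward reservoir is inoperative, Forward wheel cylinder is out}; {Redundant brake line is down}.

5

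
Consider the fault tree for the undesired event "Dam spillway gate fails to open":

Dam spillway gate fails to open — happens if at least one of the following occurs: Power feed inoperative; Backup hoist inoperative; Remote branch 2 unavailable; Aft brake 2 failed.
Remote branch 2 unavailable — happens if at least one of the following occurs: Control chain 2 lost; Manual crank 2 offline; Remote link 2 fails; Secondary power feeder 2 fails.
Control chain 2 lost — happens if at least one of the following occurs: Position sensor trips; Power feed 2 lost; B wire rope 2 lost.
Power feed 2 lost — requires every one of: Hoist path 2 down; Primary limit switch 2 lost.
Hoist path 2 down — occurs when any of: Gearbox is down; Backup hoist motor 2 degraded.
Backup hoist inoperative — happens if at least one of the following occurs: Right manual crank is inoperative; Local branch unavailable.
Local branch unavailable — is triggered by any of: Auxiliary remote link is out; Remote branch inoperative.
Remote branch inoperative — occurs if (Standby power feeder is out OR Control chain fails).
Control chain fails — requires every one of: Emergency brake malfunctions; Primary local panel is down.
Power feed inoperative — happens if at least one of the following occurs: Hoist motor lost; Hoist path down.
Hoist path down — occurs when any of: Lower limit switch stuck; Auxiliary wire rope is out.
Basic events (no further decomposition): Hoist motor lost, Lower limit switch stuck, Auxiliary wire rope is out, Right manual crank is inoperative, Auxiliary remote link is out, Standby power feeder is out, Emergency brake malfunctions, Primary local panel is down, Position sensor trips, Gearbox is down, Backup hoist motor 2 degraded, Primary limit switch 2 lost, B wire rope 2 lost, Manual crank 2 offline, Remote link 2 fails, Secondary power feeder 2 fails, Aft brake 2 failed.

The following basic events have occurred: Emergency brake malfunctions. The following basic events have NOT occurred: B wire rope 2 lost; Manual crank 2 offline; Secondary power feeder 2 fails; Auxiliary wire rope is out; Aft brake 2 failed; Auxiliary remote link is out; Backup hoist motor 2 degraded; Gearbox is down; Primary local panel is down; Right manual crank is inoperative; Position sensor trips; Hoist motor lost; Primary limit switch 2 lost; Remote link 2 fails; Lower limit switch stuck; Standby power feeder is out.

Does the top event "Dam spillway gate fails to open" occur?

Hoist path down [OR]: Lower limit switch stuck=not, Auxiliary wire rope is out=not → no input occurs → does not occur.
Power feed inoperative [OR]: Hoist motor lost=not, Hoist path down=not → no input occurs → does not occur.
Control chain fails [AND]: Emergency brake malfunctions=occurs, Primary local panel is down=not → not all inputs occur → does not occur.
Remote branch inoperative [OR]: Standby power feeder is out=not, Control chain fails=not → no input occurs → does not occur.
Local branch unavailable [OR]: Auxiliary remote link is out=not, Remote branch inoperative=not → no input occurs → does not occur.
Backup hoist inoperative [OR]: Right manual crank is inoperative=not, Local branch unavailable=not → no input occurs → does not occur.
Hoist path 2 down [OR]: Gearbox is down=not, Backup hoist motor 2 degraded=not → no input occurs → does not occur.
Power feed 2 lost [AND]: Hoist path 2 down=not, Primary limit switch 2 lost=not → not all inputs occur → does not occur.
Control chain 2 lost [OR]: Position sensor trips=not, Power feed 2 lost=not, B wire rope 2 lost=not → no input occurs → does not occur.
Remote branch 2 unavailable [OR]: Control chain 2 lost=not, Manual crank 2 offline=not, Remote link 2 fails=not, Secondary power feeder 2 fails=not → no input occurs → does not occur.
Dam spillway gate fails to open [OR]: Power feed inoperative=not, Backup hoist inoperative=not, Remote branch 2 unavailable=not, Aft brake 2 failed=not → no input occurs → does not occur.

No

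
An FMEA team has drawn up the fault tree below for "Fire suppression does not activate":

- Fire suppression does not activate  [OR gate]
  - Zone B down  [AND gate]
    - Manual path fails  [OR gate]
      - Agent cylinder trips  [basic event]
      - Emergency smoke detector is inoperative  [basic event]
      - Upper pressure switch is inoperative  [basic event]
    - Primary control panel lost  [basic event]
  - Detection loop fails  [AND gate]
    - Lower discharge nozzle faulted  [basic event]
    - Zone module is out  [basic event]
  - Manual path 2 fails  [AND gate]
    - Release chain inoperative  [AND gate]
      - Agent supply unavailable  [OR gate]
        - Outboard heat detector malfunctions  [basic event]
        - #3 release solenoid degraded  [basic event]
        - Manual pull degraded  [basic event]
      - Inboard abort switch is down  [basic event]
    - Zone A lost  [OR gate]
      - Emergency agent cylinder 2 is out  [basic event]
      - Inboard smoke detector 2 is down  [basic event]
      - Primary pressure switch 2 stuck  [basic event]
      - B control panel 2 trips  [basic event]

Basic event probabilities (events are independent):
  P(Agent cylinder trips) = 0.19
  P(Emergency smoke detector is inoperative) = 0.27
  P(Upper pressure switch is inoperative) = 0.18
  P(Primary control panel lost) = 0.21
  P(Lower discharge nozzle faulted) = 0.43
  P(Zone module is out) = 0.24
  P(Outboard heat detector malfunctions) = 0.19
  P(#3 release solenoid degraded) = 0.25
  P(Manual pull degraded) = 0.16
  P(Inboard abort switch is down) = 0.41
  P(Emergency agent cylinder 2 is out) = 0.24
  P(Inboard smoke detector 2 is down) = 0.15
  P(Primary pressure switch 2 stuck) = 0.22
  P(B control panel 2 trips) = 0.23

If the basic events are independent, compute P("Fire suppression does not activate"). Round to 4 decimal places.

P(Manual path fails) [OR] = 1 − (1−0.19) × (1−0.27) × (1−0.18) = 0.515134
P(Zone B down) [AND] = 0.515134 × 0.21 = 0.108178
P(Detection loop fails) [AND] = 0.43 × 0.24 = 0.103200
P(Agent supply unavailable) [OR] = 1 − (1−0.19) × (1−0.25) × (1−0.16) = 0.489700
P(Release chain inoperative) [AND] = 0.489700 × 0.41 = 0.200777
P(Zone A lost) [OR] = 1 − (1−0.24) × (1−0.15) × (1−0.22) × (1−0.23) = 0.612012
P(Manual path 2 fails) [AND] = 0.200777 × 0.612012 = 0.122878
P(Fire suppression does not activate) [OR] = 1 − (1−0.108178) × (1−0.103200) × (1−0.122878) = 0.298490
Rounded to 4 decimal places: P(Fire suppression does not activate) ≈ 0.2985.

0.2985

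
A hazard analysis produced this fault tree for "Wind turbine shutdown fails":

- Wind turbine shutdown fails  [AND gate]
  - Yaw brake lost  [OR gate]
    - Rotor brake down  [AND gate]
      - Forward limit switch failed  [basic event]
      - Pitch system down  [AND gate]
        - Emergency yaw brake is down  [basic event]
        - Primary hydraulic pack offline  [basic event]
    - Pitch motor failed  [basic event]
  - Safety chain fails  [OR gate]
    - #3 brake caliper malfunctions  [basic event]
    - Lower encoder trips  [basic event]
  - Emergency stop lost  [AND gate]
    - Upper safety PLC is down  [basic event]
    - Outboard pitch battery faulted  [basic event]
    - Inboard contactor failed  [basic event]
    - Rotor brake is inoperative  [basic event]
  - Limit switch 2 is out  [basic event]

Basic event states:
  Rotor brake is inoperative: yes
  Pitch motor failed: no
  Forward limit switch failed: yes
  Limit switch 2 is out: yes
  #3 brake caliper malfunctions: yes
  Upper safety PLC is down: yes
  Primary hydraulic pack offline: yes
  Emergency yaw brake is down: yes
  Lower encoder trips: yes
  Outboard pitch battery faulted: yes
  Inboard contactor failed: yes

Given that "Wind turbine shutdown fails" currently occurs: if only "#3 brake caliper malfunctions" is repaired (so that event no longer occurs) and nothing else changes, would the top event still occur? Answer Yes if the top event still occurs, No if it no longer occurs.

Yes

Counterfactual: set "#3 brake caliper malfunctions" to not occurred.
Pitch system down [AND]: Emergency yaw brake is down=occurs, Primary hydraulic pack offline=occurs → all inputs occur → occurs.
Rotor brake down [AND]: Forward limit switch failed=occurs, Pitch system down=occurs → all inputs occur → occurs.
Yaw brake lost [OR]: Rotor brake down=occurs, Pitch motor failed=not → at least one input occurs → occurs.
Safety chain fails [OR]: #3 brake caliper malfunctions=not, Lower encoder trips=occurs → at least one input occurs → occurs.
Emergency stop lost [AND]: Upper safety PLC is down=occurs, Outboard pitch battery faulted=occurs, Inboard contactor failed=occurs, Rotor brake is inoperative=occurs → all inputs occur → occurs.
Wind turbine shutdown fails [AND]: Yaw brake lost=occurs, Safety chain fails=occurs, Emergency stop lost=occurs, Limit switch 2 is out=occurs → all inputs occur → occurs.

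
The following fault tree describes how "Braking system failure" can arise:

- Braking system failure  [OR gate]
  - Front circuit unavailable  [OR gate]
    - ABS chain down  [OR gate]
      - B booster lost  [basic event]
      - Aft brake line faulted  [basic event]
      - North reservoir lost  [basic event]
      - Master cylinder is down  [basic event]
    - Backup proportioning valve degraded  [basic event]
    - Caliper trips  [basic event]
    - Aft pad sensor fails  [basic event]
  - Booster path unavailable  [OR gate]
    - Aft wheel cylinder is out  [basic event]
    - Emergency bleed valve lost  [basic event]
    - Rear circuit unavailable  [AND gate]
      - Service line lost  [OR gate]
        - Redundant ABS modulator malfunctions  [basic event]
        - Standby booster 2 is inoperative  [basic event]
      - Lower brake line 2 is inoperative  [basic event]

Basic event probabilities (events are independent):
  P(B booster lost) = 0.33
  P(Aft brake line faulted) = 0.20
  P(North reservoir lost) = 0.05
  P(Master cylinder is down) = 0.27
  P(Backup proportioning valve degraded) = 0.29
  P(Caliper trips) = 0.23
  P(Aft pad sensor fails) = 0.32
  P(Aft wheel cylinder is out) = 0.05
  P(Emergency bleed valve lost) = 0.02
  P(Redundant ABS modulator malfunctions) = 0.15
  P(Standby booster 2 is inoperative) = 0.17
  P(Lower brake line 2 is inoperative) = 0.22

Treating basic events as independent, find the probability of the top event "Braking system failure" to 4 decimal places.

P(ABS chain down) [OR] = 1 − (1−0.33) × (1−0.20) × (1−0.05) × (1−0.27) = 0.628284
P(Front circuit unavailable) [OR] = 1 − (1−0.628284) × (1−0.29) × (1−0.23) × (1−0.32) = 0.861812
P(Service line lost) [OR] = 1 − (1−0.15) × (1−0.17) = 0.294500
P(Rear circuit unavailable) [AND] = 0.294500 × 0.22 = 0.064790
P(Booster path unavailable) [OR] = 1 − (1−0.05) × (1−0.02) × (1−0.064790) = 0.129319
P(Braking system failure) [OR] = 1 − (1−0.861812) × (1−0.129319) = 0.879682
Rounded to 4 decimal places: P(Braking system failure) ≈ 0.8797.

0.8797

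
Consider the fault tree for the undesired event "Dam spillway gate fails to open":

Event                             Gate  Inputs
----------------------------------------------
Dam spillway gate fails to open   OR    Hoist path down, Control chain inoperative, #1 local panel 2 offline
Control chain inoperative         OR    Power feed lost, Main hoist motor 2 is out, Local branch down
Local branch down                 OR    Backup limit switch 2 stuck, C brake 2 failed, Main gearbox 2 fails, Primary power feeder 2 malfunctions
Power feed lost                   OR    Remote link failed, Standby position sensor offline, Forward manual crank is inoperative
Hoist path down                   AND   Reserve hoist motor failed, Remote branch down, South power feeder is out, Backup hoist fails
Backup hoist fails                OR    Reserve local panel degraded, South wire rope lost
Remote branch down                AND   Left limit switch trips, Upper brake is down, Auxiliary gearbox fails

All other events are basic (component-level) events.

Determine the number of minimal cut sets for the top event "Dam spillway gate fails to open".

11

Remote branch down [AND]: one cut set from each child combined → 1 × 1 × 1 = 1 cut set(s).
Backup hoist fails [OR]: union of children's cut sets → 2 cut set(s).
Hoist path down [AND]: one cut set from each child combined → 1 × 1 × 1 × 2 = 2 cut set(s).
Power feed lost [OR]: union of children's cut sets → 3 cut set(s).
Local branch down [OR]: union of children's cut sets → 4 cut set(s).
Control chain inoperative [OR]: union of children's cut sets → 8 cut set(s).
Dam spillway gate fails to open [OR]: union of children's cut sets → 11 cut set(s).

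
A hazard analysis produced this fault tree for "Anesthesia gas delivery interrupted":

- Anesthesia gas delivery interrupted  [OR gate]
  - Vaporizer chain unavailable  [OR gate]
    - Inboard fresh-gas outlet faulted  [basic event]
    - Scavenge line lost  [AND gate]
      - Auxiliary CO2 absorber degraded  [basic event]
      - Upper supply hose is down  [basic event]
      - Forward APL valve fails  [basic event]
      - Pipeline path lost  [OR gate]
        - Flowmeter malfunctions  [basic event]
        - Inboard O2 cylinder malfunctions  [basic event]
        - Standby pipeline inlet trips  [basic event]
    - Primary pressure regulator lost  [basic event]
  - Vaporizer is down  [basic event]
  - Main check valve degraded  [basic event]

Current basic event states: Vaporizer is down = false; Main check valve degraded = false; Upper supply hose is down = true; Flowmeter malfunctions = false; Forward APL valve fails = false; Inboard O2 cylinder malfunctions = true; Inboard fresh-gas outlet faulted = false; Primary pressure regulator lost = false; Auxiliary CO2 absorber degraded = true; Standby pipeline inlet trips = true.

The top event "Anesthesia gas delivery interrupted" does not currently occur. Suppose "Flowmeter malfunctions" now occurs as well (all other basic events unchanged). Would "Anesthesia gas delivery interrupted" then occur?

No

Counterfactual: set "Flowmeter malfunctions" to occurred.
Pipeline path lost [OR]: Flowmeter malfunctions=occurs, Inboard O2 cylinder malfunctions=occurs, Standby pipeline inlet trips=occurs → at least one input occurs → occurs.
Scavenge line lost [AND]: Auxiliary CO2 absorber degraded=occurs, Upper supply hose is down=occurs, Forward APL valve fails=not, Pipeline path lost=occurs → not all inputs occur → does not occur.
Vaporizer chain unavailable [OR]: Inboard fresh-gas outlet faulted=not, Scavenge line lost=not, Primary pressure regulator lost=not → no input occurs → does not occur.
Anesthesia gas delivery interrupted [OR]: Vaporizer chain unavailable=not, Vaporizer is down=not, Main check valve degraded=not → no input occurs → does not occur.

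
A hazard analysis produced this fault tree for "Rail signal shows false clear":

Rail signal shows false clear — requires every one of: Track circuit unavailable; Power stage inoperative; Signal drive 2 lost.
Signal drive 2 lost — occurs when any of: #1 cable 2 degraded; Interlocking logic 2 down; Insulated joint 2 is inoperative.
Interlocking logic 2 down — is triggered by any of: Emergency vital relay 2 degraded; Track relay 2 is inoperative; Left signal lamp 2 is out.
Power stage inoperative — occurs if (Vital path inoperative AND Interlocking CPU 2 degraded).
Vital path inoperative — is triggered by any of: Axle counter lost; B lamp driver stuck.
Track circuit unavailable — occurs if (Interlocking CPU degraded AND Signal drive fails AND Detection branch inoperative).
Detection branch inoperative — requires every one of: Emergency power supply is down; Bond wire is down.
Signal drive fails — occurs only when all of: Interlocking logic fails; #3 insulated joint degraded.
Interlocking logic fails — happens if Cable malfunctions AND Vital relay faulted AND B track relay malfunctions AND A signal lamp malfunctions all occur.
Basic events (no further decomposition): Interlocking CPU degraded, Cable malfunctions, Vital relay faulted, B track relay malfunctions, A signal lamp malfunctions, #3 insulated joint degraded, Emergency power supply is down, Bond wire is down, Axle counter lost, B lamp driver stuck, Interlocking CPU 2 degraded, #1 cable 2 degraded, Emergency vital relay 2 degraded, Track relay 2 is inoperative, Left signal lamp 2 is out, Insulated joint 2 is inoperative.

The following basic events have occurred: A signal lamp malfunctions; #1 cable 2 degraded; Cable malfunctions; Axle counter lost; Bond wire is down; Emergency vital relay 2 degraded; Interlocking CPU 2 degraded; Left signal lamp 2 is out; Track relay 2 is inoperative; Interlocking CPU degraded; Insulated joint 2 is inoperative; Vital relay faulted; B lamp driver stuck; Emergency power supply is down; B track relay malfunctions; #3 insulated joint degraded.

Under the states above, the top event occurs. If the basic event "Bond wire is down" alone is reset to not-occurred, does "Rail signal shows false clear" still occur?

No

Counterfactual: set "Bond wire is down" to not occurred.
Interlocking logic fails [AND]: Cable malfunctions=occurs, Vital relay faulted=occurs, B track relay malfunctions=occurs, A signal lamp malfunctions=occurs → all inputs occur → occurs.
Signal drive fails [AND]: Interlocking logic fails=occurs, #3 insulated joint degraded=occurs → all inputs occur → occurs.
Detection branch inoperative [AND]: Emergency power supply is down=occurs, Bond wire is down=not → not all inputs occur → does not occur.
Track circuit unavailable [AND]: Interlocking CPU degraded=occurs, Signal drive fails=occurs, Detection branch inoperative=not → not all inputs occur → does not occur.
Vital path inoperative [OR]: Axle counter lost=occurs, B lamp driver stuck=occurs → at least one input occurs → occurs.
Power stage inoperative [AND]: Vital path inoperative=occurs, Interlocking CPU 2 degraded=occurs → all inputs occur → occurs.
Interlocking logic 2 down [OR]: Emergency vital relay 2 degraded=occurs, Track relay 2 is inoperative=occurs, Left signal lamp 2 is out=occurs → at least one input occurs → occurs.
Signal drive 2 lost [OR]: #1 cable 2 degraded=occurs, Interlocking logic 2 down=occurs, Insulated joint 2 is inoperative=occurs → at least one input occurs → occurs.
Rail signal shows false clear [AND]: Track circuit unavailable=not, Power stage inoperative=occurs, Signal drive 2 lost=occurs → not all inputs occur → does not occur.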